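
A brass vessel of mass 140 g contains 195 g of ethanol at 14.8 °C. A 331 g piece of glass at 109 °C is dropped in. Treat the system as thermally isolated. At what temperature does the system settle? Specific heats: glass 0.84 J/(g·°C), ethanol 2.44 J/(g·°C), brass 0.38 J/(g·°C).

T_f ≈ 47.3 °C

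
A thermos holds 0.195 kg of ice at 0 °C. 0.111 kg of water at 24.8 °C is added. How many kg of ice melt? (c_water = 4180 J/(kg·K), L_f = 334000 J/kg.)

m_melted ≈ 0.0345 kg

Water can give up m c ΔT = 0.111×4180×24.8 = 11507 J before reaching 0 °C.
Fully melting the ice requires m_ice L_f = 0.195×334000 = 65130 J.
11507 J < 65130 J, so only part of the ice melts and the system sits at 0 °C.
m_melt = 11507 / L_f = 0.03445 kg.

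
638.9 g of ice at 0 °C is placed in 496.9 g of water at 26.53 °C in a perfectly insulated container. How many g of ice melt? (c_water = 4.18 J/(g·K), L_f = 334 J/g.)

m_melted ≈ 165 g

Water can give up m c ΔT = 496.9·4.18·26.53 = 55104 J before reaching 0 °C.
To melt every bit of ice: 638.9·334 = 213393 J.
55104 J < 213393 J, so only part of the ice melts and the system sits at 0 °C.
m_melted·334 = 55104  ⇒  m_melted ≈ 165 g.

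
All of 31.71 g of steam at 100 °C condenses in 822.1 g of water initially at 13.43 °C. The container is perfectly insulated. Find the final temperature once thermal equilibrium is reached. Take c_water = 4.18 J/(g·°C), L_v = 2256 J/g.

T_f ≈ 36.7 °C

Setting the total heat transfer to zero:
condense steam: −31.71×2256 = −71538; condensate cools 100→T: 31.71×4.18×(T − 100) = 132.55(T − 100); water warms: 822.1×4.18×(T − 13.43) = 3436.4(T − 13.43)
3568.9 T = 71538 + 13255 + 46151 = 130943
T ≈ 36.69 °C (< 100 °C, so full condensation is consistent).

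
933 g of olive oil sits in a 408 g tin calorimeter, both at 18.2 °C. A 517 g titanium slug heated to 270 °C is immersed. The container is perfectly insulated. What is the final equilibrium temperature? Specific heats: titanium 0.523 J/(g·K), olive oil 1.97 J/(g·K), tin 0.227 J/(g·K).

Let T be the final temperature. ΣQ_i = 0:
517*0.523*(T − 270) + 933*1.97*(T − 18.2) + 408*0.227*(T − 18.2) = 0
270.39(T − 270) + 1838(T − 18.2) + 92.62(T − 18.2) = 0
(270.39 + 1838 + 92.62) T = 270.39*270 + 1838*18.2 + 92.62*18.2
T = 108143/2201 ≈ 49.13 °C

T_f ≈ 49.1 °C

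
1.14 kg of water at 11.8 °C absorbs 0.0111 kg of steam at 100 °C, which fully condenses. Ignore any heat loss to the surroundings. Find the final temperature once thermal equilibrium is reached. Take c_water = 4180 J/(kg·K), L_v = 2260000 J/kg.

T_f ≈ 17.9 °C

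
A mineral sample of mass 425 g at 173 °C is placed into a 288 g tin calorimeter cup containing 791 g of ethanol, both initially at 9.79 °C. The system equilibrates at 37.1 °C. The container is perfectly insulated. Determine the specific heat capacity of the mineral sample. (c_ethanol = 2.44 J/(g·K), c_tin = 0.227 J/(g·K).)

c ≈ 0.944 J/(g·K)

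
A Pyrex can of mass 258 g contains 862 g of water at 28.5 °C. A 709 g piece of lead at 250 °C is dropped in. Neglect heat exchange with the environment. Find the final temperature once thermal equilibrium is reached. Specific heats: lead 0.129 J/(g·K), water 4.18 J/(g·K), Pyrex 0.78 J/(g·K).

T_f ≈ 33.7 °C

Let T be the final temperature. ΣQ_i = 0:
709*0.129*(T − 250) + 862*4.18*(T − 28.5) + 258*0.78*(T − 28.5) = 0
91.46(T − 250) + 3603.2(T − 28.5) + 201.24(T − 28.5) = 0
(91.46 + 3603.2 + 201.24) T = 91.46*250 + 3603.2*28.5 + 201.24*28.5
T ≈ 33.70 °C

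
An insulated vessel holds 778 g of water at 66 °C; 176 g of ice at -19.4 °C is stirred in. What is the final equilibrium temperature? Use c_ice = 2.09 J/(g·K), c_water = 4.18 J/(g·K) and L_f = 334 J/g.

Setting the total heat transfer to zero:
ice -19.4→0 °C: 176·2.09·19.4 = 7136.1; latent heat to melt: 176·334 = 58784; warm the meltwater: 735.68 T; water cools: 778·4.18·(T − 66) = 3252(T − 66)
3987.7 T = 214635 − 65920 = 148715
T ≈ 37.29 °C — above 0 °C, consistent with complete melting.

T_f ≈ 37.3 °C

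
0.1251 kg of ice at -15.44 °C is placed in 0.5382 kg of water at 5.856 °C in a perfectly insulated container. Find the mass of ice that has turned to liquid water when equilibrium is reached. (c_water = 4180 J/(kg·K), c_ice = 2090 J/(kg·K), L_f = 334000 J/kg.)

m_melted ≈ 0.0274 kg

Cooling the water to 0 °C releases 0.5382·4180·5.856 = 13174 J.
Of that, 0.1251·2090·15.44 = 4036.9 J goes to bring the ice to 0 °C, leaving 9137.2 J.
To melt every bit of ice: 0.1251·334000 = 41783 J.
Since 9137.2 < 41783 J, not all the ice melts; equilibrium is at 0 °C.
Mass melted = 9137.2/334000 ≈ 0.02736 kg.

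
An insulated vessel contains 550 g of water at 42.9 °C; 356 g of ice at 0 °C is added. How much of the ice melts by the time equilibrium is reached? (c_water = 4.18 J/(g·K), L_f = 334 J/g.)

m_melted ≈ 295 g

Water can give up m c ΔT = 550·4.18·42.9 = 98627 J before reaching 0 °C.
Melting all 356 g of ice would need 356·334 = 118904 J.
Since 98627 < 118904 J, not all the ice melts; equilibrium is at 0 °C.
Mass melted = 98627/334 ≈ 295.3 g.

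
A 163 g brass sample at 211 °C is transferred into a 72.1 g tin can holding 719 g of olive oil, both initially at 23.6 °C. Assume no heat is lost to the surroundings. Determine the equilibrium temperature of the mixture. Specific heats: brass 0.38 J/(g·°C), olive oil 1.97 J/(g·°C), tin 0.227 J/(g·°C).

T_f ≈ 31.4 °C

Heat gained plus heat lost sum to zero:
163·0.38·(T − 211) + 719·1.97·(T − 23.6) + 72.1·0.227·(T − 23.6) = 0
61.94(T − 211) + 1416.4(T − 23.6) + 16.37(T − 23.6) = 0
(61.94 + 1416.4 + 16.37) T = 61.94·211 + 1416.4·23.6 + 16.37·23.6
T = 46883/1494.7 ≈ 31.37 °C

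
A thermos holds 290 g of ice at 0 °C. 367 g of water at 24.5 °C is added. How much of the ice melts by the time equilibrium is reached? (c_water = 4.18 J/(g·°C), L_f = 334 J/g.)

Heat available from the water dropping to 0 °C: 367·4.18·24.5 = 37584 J.
Fully melting the ice requires m_ice L_f = 290·334 = 96860 J.
37584 J < 96860 J, so only part of the ice melts and the system sits at 0 °C.
Mass melted = 37584/334 ≈ 112.5 g.

m_melted ≈ 113 g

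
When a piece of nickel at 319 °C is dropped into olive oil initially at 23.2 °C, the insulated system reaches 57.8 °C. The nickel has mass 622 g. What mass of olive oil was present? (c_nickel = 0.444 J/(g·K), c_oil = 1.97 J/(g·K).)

m ≈ 1060 g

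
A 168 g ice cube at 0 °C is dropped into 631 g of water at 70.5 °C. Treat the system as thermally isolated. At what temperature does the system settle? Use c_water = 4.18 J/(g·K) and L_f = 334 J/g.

T_f ≈ 38.9 °C

Energy balance with sensible and latent terms:
fusion: m_ice L_f = 168·334 = 56112; meltwater 0→T: 168·4.18·T = 702.24 T; water: 2637.6(T − 70.5)
3339.8 T = 185949 − 56112 = 129837
T ≈ 38.88 °C — above 0 °C, consistent with complete melting.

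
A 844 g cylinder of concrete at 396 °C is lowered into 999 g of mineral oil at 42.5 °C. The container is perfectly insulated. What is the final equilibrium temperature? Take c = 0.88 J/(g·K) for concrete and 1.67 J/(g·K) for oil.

T_f ≈ 151.4 °C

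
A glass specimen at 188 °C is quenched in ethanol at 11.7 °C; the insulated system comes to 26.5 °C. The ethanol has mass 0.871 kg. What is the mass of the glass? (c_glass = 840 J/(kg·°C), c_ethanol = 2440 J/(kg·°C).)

m ≈ 0.232 kg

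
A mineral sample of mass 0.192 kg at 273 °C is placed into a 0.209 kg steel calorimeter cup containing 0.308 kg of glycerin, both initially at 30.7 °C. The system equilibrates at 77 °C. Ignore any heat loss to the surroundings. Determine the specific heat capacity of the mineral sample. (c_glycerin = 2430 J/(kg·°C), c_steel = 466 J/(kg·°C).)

Conservation of energy gives ΣQ = 0:
0.192·c·(77 − 273) + 0.308·2430·(77 − 30.7) + 0.209·466·(77 − 30.7) = 0
-37.63 c = -39162
c = -39162/-37.63 ≈ 1041 J/(kg·°C)

c ≈ 1040 J/(kg·°C)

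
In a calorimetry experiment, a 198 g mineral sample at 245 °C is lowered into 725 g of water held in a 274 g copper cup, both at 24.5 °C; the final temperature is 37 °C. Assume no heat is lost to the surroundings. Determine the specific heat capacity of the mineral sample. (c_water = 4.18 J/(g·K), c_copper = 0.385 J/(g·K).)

c ≈ 0.952 J/(g·K)

Energy conservation, ΣQ = 0:
198·c·(37 − 245) + 725·4.18·(37 − 24.5) + 274·0.385·(37 − 24.5) = 0
-41184 c = -39200
c = -39200/-41184 ≈ 0.9518 J/(g·K)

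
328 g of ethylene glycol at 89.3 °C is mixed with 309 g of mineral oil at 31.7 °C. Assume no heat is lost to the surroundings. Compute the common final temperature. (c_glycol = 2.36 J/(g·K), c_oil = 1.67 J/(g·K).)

T_f ≈ 66.3 °C

With ΣQ=0 the equilibrium temperature is the m·c-weighted mean:
T_f = (774.08×89.3 + 516.03×31.7) / (774.08 + 516.03)
    = 85483 / 1290.1 ≈ 66.26 °C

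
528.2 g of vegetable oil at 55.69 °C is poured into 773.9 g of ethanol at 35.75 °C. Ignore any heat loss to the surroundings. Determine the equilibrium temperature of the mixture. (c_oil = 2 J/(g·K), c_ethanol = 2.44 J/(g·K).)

Net heat exchanged in the isolated system is zero:
528.2*2*(T − 55.69) + 773.9*2.44*(T − 35.75) = 0
1056.4(T − 55.69) + 1888.3(T − 35.75) = 0
(1056.4 + 1888.3) T = 1056.4*55.69 + 1888.3*35.75
T = 126338 / 2944.7 = 42.9 °C

T_f ≈ 42.9 °C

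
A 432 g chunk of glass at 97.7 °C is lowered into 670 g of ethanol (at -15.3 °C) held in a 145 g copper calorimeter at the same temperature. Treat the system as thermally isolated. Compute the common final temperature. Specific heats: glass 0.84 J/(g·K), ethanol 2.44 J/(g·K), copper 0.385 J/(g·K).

T_f ≈ 4.7 °C

T_f = Σ m_i c_i T_i / Σ m_i c_i:
T_f = (362.88×97.7 + 1634.8×(-15.3) + 55.83×(-15.3)) / (362.88 + 1634.8 + 55.83)
    = 9586.8 / 2053.5 ≈ 4.67 °C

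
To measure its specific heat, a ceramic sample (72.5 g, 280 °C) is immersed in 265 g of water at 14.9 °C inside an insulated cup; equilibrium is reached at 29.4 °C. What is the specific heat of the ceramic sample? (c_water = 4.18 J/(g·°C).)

c ≈ 0.884 J/(g·°C)

Setting the total heat transfer to zero:
72.5·c·(29.4 − 280) + 265·4.18·(29.4 − 14.9) = 0
-18168 c = -16062
c = -16062/-18168 ≈ 0.884 J/(g·°C)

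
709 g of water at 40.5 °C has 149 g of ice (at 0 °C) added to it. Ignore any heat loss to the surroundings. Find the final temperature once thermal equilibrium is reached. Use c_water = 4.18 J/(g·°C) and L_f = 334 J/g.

T_f ≈ 19.6 °C

Sum of m c ΔT and latent-heat terms is zero:
melt ice: 149×334 = 49766; meltwater 0→T: 149×4.18×T = 622.82 T; water cools: 709×4.18×(T − 40.5) = 2963.6(T − 40.5)
3586.4 T = 120027 − 49766 = 70261
T ≈ 19.59 °C (positive, so assuming full melt was valid).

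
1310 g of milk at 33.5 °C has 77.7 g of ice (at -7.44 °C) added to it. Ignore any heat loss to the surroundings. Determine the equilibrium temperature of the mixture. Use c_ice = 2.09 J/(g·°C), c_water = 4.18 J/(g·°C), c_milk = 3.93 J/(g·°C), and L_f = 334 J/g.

T_f ≈ 26.5 °C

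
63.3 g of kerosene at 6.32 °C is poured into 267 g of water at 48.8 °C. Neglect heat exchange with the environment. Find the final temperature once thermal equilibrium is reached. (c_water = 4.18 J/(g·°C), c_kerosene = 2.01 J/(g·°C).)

T_f ≈ 44.5 °C

Setting the total heat transfer to zero:
267·4.18·(T − 48.8) + 63.3·2.01·(T − 6.32) = 0
1116.1(T − 48.8) + 127.23(T − 6.32) = 0
1243.3 T = 55268
T ≈ 44.45 °C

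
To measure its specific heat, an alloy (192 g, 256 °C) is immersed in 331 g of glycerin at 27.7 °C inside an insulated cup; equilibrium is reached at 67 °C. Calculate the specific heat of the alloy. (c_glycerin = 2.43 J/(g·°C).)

Heat lost by the alloy = heat gained by the glycerin:
192·c·(256 − 67) = 331·2.43·(67 − 27.7)
36288 c = 31610  ⇒  c ≈ 0.8711 J/(g·°C)

c ≈ 0.871 J/(g·°C)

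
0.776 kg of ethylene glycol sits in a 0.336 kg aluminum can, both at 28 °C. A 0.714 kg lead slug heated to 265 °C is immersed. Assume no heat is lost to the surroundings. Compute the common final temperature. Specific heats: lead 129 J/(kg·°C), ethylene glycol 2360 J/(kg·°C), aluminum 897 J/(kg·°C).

T_f ≈ 37.8 °C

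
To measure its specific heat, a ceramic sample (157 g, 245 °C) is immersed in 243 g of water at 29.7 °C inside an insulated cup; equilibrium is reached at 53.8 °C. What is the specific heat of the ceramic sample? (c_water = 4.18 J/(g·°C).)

c ≈ 0.815 J/(g·°C)

Heat lost by the ceramic sample = heat gained by the water:
157×c×(245 − 53.8) = 243×4.18×(53.8 − 29.7)
30018 c = 24479  ⇒  c ≈ 0.8155 J/(g·°C)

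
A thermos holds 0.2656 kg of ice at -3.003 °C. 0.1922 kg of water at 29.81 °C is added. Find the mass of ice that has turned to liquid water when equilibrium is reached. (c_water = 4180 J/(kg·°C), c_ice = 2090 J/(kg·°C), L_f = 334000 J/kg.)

Cooling the water to 0 °C releases 0.1922×4180×29.81 = 23949 J.
Warming the ice to 0 °C takes 0.2656×2090×3.003 = 1667 J, leaving 22282 J for melting.
To melt every bit of ice: 0.2656×334000 = 88710 J.
That's not enough to melt it all — equilibrium is at 0 °C with ice remaining.
m_melt = 22282 / L_f = 0.06671 kg.

m_melted ≈ 0.0667 kg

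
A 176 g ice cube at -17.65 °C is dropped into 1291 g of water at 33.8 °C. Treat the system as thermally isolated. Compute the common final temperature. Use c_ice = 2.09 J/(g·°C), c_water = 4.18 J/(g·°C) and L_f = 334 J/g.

T_f ≈ 19.1 °C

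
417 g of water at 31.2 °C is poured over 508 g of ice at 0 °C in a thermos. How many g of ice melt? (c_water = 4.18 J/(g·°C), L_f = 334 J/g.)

m_melted ≈ 163 g

Cooling the water to 0 °C releases 417·4.18·31.2 = 54383 J.
Melting all 508 g of ice would need 508·334 = 169672 J.
That's not enough to melt it all — equilibrium is at 0 °C with ice remaining.
Mass melted = 54383/334 ≈ 162.8 g.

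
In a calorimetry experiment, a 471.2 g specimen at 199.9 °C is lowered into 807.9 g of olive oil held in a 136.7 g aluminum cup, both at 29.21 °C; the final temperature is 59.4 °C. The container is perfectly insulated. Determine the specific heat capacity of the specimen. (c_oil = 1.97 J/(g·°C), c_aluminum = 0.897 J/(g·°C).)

c ≈ 0.782 J/(g·°C)

Net heat exchanged in the isolated system is zero:
471.2×c×(59.4 − 199.9) + 807.9×1.97×(59.4 − 29.21) + 136.7×0.897×(59.4 − 29.21) = 0
-66204 c = -51751
c = -51751/-66204 ≈ 0.7817 J/(g·°C)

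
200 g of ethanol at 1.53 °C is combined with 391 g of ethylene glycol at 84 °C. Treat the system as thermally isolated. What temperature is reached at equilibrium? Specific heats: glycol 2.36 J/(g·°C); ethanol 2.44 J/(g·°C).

T_f ≈ 55.5 °C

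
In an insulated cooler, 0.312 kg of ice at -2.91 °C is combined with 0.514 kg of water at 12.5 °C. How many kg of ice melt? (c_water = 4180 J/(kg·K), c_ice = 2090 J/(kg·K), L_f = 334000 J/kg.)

m_melted ≈ 0.0747 kg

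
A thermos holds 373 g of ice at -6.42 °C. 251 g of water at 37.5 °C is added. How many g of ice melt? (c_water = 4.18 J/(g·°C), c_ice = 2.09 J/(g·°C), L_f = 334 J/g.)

m_melted ≈ 103 g

Cooling the water to 0 °C releases 251·4.18·37.5 = 39344 J.
Warming the ice to 0 °C takes 373·2.09·6.42 = 5004.8 J, leaving 34339 J for melting.
Fully melting the ice requires m_ice L_f = 373·334 = 124582 J.
That's not enough to melt it all — equilibrium is at 0 °C with ice remaining.
m_melted·334 = 34339  ⇒  m_melted ≈ 102.8 g.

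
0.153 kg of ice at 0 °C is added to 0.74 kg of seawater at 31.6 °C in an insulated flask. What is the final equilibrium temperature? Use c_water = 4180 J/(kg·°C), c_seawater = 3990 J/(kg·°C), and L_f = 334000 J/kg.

Energy conservation, ΣQ = 0:
fusion: m_ice L_f = 0.153·334000 = 51102
  warm the meltwater: 639.54 T
  seawater cools: 0.74·3990·(T − 31.6) = 2952.6(T − 31.6)
3592.1 T = 93302 − 51102 = 42200
T ≈ 11.75 °C. Since T > 0 °C, the all-ice-melts assumption holds.

T_f ≈ 11.7 °C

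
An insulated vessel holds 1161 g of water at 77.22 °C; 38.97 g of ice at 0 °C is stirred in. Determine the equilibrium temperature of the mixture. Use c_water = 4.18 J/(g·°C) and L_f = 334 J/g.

Setting the total heat transfer to zero:
latent heat to melt: 38.97×334 = 13016
  warm the meltwater: 162.89 T
  water cools: 1161×4.18×(T − 77.22) = 4853(T − 77.22)
5015.9 T = 374747 − 13016 = 361731
T ≈ 72.12 °C (positive, so assuming full melt was valid).

T_f ≈ 72.1 °C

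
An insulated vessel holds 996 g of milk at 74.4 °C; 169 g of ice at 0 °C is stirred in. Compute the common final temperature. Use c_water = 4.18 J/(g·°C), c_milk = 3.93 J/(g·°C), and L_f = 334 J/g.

T_f ≈ 50.8 °C

Conservation of energy gives ΣQ = 0:
fusion: m_ice L_f = 169·334 = 56446; meltwater 0→T: 169·4.18·T = 706.42 T; milk: 3914.3(T − 74.4)
4620.7 T = 291222 − 56446 = 234776
T ≈ 50.81 °C — above 0 °C, consistent with complete melting.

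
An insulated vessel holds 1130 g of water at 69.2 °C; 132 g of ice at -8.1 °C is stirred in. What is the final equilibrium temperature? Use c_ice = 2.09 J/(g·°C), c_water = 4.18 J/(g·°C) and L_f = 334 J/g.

T_f ≈ 53.2 °C

Let T be the final temperature. ΣQ_i = 0:
ice -8.1→0 °C: 132×2.09×8.1 = 2234.6; melt ice: 132×334 = 44088; warm the meltwater: 551.76 T; water cools: 1130×4.18×(T − 69.2) = 4723.4(T − 69.2)
5275.2 T = 326859 − 46323 = 280537
T ≈ 53.18 °C — above 0 °C, consistent with complete melting.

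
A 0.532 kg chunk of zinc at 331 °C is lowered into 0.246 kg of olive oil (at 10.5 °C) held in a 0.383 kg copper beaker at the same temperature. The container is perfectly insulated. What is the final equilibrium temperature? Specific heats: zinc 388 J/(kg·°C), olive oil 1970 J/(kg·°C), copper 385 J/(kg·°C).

T_f ≈ 89.4 °C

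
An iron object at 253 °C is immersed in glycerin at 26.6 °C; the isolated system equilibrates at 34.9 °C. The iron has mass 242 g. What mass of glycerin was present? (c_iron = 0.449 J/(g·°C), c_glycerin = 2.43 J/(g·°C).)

m ≈ 1170 g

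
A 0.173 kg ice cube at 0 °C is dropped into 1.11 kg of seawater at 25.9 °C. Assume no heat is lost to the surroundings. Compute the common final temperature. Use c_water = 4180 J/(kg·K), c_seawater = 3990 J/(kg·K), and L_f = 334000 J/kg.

T_f ≈ 11.0 °C

Energy conservation, ΣQ = 0:
fusion: m_ice L_f = 0.173×334000 = 57782
  warm the meltwater: 723.14 T
  seawater: 4428.9(T − 25.9)
5152 T = 114709 − 57782 = 56927
T ≈ 11.05 °C. Since T > 0 °C, the all-ice-melts assumption holds.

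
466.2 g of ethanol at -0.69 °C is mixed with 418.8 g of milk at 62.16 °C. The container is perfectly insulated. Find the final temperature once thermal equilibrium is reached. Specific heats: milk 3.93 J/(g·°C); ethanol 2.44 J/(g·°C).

T_f ≈ 36.5 °C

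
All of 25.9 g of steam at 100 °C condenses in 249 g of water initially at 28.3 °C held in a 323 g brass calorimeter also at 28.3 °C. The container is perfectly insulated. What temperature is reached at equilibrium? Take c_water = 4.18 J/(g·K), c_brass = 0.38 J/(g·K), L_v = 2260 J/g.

T_f ≈ 80.4 °C

Taking heat into each body as positive, Σ m c ΔT = 0:
steam→water at 100 °C releases m L_v = 25.9×2260 = 58534
  condensate cools 100→T: 25.9×4.18×(T − 100) = 108.26(T − 100)
  water warms: 249×4.18×(T − 28.3) = 1040.8(T − 28.3)
  cup: 122.74(T − 28.3)
1271.8 T = 58534 + 10826 + 32929 = 102289
T ≈ 80.43 °C — below 100 °C, confirming all the steam condensed.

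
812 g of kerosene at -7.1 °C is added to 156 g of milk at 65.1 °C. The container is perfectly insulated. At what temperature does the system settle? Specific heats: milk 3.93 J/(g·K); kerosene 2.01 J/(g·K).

T_f ≈ 12.6 °C

Heat gained plus heat lost sum to zero:
156·3.93·(T − 65.1) + 812·2.01·(T − (-7.1)) = 0
613.08(T − 65.1) + 1632.1(T − (-7.1)) = 0
(613.08 + 1632.1) T = 613.08·65.1 + 1632.1·(-7.1)
T = 28323/2245.2 ≈ 12.62 °C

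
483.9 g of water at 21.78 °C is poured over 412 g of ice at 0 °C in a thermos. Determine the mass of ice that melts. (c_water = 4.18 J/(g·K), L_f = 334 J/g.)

m_melted ≈ 132 g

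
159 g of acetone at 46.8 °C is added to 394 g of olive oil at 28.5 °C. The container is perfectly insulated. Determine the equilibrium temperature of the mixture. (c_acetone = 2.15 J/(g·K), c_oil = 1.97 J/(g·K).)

Net heat exchanged in the isolated system is zero:
159×2.15×(T − 46.8) + 394×1.97×(T − 28.5) = 0
341.85(T − 46.8) + 776.18(T − 28.5) = 0
(341.85 + 776.18) T = 341.85×46.8 + 776.18×28.5
T = 38120 / 1118 = 34.1 °C

T_f ≈ 34.1 °C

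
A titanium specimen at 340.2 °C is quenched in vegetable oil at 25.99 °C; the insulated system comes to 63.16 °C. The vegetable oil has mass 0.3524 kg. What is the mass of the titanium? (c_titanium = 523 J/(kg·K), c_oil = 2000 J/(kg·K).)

m ≈ 0.181 kg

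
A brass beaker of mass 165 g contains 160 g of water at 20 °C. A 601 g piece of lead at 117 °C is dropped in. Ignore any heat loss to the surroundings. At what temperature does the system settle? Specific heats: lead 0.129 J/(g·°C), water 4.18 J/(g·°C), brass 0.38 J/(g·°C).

With ΣQ=0 the equilibrium temperature is the m·c-weighted mean:
T_f = (77.53×117 + 668.8×20 + 62.7×20) / (77.53 + 668.8 + 62.7)
    = 23701 / 809.03 ≈ 29.30 °C

T_f ≈ 29.3 °C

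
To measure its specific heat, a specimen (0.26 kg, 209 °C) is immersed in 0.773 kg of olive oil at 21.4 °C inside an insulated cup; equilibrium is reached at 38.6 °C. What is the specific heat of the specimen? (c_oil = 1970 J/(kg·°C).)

c ≈ 591 J/(kg·°C)

Net heat exchanged in the isolated system is zero:
0.26×c×(38.6 − 209) + 0.773×1970×(38.6 − 21.4) = 0
-44.3 c = -26192
c = -26192/-44.3 ≈ 591.2 J/(kg·°C)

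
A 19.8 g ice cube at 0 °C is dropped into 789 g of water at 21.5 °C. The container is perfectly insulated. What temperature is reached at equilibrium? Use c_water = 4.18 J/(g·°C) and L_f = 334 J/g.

T_f ≈ 19.0 °C

Conservation of energy gives ΣQ = 0:
melt ice: 19.8·334 = 6613.2
  warm the meltwater: 82.76 T
  water cools: 789·4.18·(T − 21.5) = 3298(T − 21.5)
3380.8 T = 70907 − 6613.2 = 64294
T ≈ 19.02 °C (positive, so assuming full melt was valid).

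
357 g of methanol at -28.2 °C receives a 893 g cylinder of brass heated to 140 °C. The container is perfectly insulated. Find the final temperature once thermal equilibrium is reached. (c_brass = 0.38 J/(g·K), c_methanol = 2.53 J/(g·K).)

T_f ≈ 17.7 °C

Net heat exchanged in the isolated system is zero:
893·0.38·(T − 140) + 357·2.53·(T − (-28.2)) = 0
339.34(T − 140) + 903.21(T − (-28.2)) = 0
(339.34 + 903.21) T = 339.34·140 + 903.21·(-28.2)
T = 22037/1242.5 ≈ 17.74 °C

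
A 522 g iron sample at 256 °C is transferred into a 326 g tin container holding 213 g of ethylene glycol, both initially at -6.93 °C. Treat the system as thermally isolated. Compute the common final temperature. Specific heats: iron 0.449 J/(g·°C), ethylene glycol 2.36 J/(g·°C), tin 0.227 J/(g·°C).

T_f ≈ 69.1 °C

Let T be the final temperature. ΣQ_i = 0:
522·0.449·(T − 256) + 213·2.36·(T − (-6.93)) + 326·0.227·(T − (-6.93)) = 0
234.38(T − 256) + 502.68(T − (-6.93)) + 74(T − (-6.93)) = 0
(234.38 + 502.68 + 74) T = 234.38·256 + 502.68·(-6.93) + 74·(-6.93)
T = 56004/811.06 ≈ 69.05 °C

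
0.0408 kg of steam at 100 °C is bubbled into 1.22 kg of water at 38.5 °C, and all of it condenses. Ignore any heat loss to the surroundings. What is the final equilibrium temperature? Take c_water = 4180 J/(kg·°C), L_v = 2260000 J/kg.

Conservation of energy gives ΣQ = 0:
steam→water at 100 °C releases m L_v = 0.0408×2260000 = 92208
  condensate cools 100→T: 0.0408×4180×(T − 100) = 170.54(T − 100)
  original water: 5099.6(T − 38.5)
5270.1 T = 92208 + 17054 + 196335 = 305597
T ≈ 57.99 °C (< 100 °C, so full condensation is consistent).

T_f ≈ 58.0 °C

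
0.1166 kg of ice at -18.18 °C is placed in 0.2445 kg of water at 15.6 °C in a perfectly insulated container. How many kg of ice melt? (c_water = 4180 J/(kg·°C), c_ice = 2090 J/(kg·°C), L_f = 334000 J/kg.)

m_melted ≈ 0.0345 kg

Water can give up m c ΔT = 0.2445·4180·15.6 = 15943 J before reaching 0 °C.
Of that, 0.1166·2090·18.18 = 4430.4 J goes to bring the ice to 0 °C, leaving 11513 J.
Fully melting the ice requires m_ice L_f = 0.1166·334000 = 38944 J.
Since 11513 < 38944 J, not all the ice melts; equilibrium is at 0 °C.
Mass melted = 11513/334000 ≈ 0.03447 kg.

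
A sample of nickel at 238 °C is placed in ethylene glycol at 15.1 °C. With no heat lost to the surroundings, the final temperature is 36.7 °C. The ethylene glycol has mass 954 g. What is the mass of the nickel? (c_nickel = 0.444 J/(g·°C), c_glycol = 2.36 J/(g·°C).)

m ≈ 544 g

Conservation of energy gives ΣQ = 0:
m·0.444·(36.7 − 238) + 954·2.36·(36.7 − 15.1) = 0
-89.38 m = -48631
m = -48631/-89.38 ≈ 544.1 g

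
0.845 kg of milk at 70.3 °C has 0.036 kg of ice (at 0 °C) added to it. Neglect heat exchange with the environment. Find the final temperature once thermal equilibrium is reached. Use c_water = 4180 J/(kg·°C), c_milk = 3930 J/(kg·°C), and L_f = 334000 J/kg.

T_f ≈ 63.8 °C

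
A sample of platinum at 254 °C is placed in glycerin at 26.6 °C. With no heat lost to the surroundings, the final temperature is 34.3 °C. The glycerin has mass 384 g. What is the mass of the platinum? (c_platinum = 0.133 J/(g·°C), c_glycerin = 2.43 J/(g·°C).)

m ≈ 246 g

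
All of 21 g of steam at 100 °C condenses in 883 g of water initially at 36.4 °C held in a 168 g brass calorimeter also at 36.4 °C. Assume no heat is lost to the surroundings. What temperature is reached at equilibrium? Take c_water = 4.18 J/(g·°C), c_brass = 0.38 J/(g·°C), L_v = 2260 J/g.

T_f ≈ 50.2 °C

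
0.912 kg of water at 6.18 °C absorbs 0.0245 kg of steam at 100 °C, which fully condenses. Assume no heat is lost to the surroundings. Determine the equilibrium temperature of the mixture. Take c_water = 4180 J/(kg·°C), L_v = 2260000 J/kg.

Net heat exchanged in the isolated system is zero:
latent heat released on condensation: 0.0245×2260000 = 55370; condensate cools 100→T: 0.0245×4180×(T − 100) = 102.41(T − 100); original water: 3812.2(T − 6.18)
3914.6 T = 55370 + 10241 + 23559 = 89170
T ≈ 22.78 °C (< 100 °C, so full condensation is consistent).

T_f ≈ 22.8 °C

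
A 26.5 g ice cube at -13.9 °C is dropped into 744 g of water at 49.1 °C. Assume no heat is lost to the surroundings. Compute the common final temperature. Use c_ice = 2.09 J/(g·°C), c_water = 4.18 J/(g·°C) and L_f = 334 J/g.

Net heat exchanged in the isolated system is zero:
ice -13.9→0 °C: 26.5×2.09×13.9 = 769.85; melt ice: 26.5×334 = 8851; warm the meltwater: 110.77 T; water: 3109.9(T − 49.1)
3220.7 T = 152697 − 9620.9 = 143076
T ≈ 44.42 °C — above 0 °C, consistent with complete melting.

T_f ≈ 44.4 °C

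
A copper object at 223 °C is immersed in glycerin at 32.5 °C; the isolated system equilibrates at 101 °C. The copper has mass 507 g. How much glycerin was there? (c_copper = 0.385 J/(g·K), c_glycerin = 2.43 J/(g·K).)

m ≈ 143 g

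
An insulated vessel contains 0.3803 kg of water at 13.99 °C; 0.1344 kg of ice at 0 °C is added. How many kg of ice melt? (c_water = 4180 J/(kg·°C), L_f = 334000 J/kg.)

m_melted ≈ 0.0666 kg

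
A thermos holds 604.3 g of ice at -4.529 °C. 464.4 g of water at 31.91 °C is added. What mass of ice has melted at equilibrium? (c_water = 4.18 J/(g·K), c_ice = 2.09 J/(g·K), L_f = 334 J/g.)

m_melted ≈ 168 g

Water can give up m c ΔT = 464.4×4.18×31.91 = 61943 J before reaching 0 °C.
Warming the ice to 0 °C takes 604.3×2.09×4.529 = 5720.1 J, leaving 56223 J for melting.
Fully melting the ice requires m_ice L_f = 604.3×334 = 201836 J.
Since 56223 < 201836 J, not all the ice melts; equilibrium is at 0 °C.
m_melt = 56223 / L_f = 168.3 g.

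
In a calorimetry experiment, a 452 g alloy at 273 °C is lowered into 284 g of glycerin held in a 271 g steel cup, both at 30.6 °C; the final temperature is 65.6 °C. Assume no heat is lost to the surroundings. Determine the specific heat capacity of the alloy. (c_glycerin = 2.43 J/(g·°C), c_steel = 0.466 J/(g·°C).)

Conservation of energy gives ΣQ = 0:
452·c·(65.6 − 273) + 284·2.43·(65.6 − 30.6) + 271·0.466·(65.6 − 30.6) = 0
-93745 c = -28574
c = -28574/-93745 ≈ 0.3048 J/(g·°C)

c ≈ 0.305 J/(g·°C)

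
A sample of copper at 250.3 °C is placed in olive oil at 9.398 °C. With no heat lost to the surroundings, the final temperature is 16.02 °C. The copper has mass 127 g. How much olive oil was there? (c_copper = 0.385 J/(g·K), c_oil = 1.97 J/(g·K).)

m ≈ 878 g

Energy conservation, ΣQ = 0:
127×0.385×(16.02 − 250.3) + m×1.97×(16.02 − 9.398) = 0
13.05 m = 11455
m = 11455/13.05 ≈ 878.1 g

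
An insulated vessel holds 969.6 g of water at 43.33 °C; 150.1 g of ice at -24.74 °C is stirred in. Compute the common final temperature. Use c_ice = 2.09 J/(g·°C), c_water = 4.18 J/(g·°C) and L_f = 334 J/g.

T_f ≈ 25.2 °C

Energy conservation, ΣQ = 0:
ice -24.74→0 °C: 150.1×2.09×24.74 = 7761.2; melt ice: 150.1×334 = 50133; meltwater 0→T: 150.1×4.18×T = 627.42 T; water cools: 969.6×4.18×(T − 43.33) = 4052.9(T − 43.33)
4680.3 T = 175613 − 57895 = 117719
T ≈ 25.15 °C. Since T > 0 °C, the all-ice-melts assumption holds.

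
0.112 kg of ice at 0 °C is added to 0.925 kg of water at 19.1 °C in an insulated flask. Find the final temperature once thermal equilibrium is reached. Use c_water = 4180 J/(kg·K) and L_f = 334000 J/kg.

T_f ≈ 8.4 °C

Conservation of energy gives ΣQ = 0:
fusion: m_ice L_f = 0.112×334000 = 37408
  meltwater 0→T: 0.112×4180×T = 468.16 T
  water: 3866.5(T − 19.1)
4334.7 T = 73850 − 37408 = 36442
T ≈ 8.41 °C (positive, so assuming full melt was valid).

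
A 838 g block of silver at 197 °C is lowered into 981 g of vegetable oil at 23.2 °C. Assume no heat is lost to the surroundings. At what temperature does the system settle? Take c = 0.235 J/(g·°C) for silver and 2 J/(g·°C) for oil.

T_f ≈ 39.1 °C

Taking heat into each body as positive, Σ m c ΔT = 0:
838·0.235·(T − 197) + 981·2·(T − 23.2) = 0
196.93(T − 197) + 1962(T − 23.2) = 0
2158.9 T = 84314
T = 84314 / 2158.9 = 39.1 °C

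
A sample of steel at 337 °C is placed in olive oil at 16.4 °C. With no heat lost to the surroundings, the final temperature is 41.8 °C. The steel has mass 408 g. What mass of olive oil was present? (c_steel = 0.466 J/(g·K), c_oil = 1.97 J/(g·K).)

m ≈ 1120 g

Let T be the final temperature. ΣQ_i = 0:
408·0.466·(41.8 − 337) + m·1.97·(41.8 − 16.4) = 0
50.04 m = 56126
m = 56126/50.04 ≈ 1122 g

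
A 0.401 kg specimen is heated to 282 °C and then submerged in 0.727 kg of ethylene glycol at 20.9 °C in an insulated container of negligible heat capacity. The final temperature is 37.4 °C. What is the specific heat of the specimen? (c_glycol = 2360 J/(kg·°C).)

Net heat exchanged in the isolated system is zero:
0.401×c×(37.4 − 282) + 0.727×2360×(37.4 − 20.9) = 0
-98.08 c = -28309
c = -28309/-98.08 ≈ 288.6 J/(kg·°C)

c ≈ 289 J/(kg·°C)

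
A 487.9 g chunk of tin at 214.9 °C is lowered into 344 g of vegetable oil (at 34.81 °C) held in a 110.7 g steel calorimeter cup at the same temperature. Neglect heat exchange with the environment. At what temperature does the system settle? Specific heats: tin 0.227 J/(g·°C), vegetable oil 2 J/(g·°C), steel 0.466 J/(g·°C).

With ΣQ=0 the equilibrium temperature is the m·c-weighted mean:
T_f = (110.75*214.9 + 688*34.81 + 51.59*34.81) / (110.75 + 688 + 51.59)
    = 49546 / 850.34 ≈ 58.27 °C

T_f ≈ 58.3 °C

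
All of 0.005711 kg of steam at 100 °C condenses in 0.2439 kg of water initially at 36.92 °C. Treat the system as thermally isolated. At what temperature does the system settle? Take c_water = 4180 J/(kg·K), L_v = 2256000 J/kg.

T_f ≈ 50.7 °C

Let T be the final temperature. ΣQ_i = 0:
latent heat released on condensation: 0.005711×2256000 = 12884
  condensed water 100 °C→T: 23.87(T − 100)
  water warms: 0.2439×4180×(T − 36.92) = 1019.5(T − 36.92)
1043.4 T = 12884 + 2387.2 + 37640 = 52911
T ≈ 50.71 °C — below 100 °C, confirming all the steam condensed.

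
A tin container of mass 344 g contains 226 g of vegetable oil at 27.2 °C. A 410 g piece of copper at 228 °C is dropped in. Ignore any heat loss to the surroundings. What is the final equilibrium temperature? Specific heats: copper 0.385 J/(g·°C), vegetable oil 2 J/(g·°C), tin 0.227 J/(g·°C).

Setting the total heat transfer to zero:
410·0.385·(T − 228) + 226·2·(T − 27.2) + 344·0.227·(T − 27.2) = 0
(157.85 + 452 + 78.09) T = 157.85·228 + 452·27.2 + 78.09·27.2
T = 50408 / 687.94 = 73.3 °C

T_f ≈ 73.3 °C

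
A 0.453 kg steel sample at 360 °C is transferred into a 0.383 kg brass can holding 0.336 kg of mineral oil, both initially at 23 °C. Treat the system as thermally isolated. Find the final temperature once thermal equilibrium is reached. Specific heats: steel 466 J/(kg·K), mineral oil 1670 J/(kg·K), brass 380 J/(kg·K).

T_f ≈ 100.5 °C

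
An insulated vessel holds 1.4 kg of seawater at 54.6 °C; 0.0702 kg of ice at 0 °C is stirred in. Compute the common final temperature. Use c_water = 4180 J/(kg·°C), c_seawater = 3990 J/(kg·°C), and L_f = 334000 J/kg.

Energy conservation, ΣQ = 0:
melt ice: 0.0702×334000 = 23447; meltwater 0→T: 0.0702×4180×T = 293.44 T; seawater: 5586(T − 54.6)
5879.4 T = 304996 − 23447 = 281549
T ≈ 47.89 °C (positive, so assuming full melt was valid).

T_f ≈ 47.9 °C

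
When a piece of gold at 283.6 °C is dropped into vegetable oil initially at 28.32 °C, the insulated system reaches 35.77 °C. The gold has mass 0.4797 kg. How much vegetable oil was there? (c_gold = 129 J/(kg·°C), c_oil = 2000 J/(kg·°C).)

m ≈ 1.03 kg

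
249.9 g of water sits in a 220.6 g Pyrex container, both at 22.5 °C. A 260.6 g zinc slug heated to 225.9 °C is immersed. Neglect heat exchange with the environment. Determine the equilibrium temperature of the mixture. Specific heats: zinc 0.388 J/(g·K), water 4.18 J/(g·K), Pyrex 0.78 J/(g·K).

T_f ≈ 38.1 °C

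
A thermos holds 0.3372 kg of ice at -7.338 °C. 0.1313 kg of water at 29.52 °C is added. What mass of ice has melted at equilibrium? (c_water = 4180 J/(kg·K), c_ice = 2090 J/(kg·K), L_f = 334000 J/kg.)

Water can give up m c ΔT = 0.1313·4180·29.52 = 16202 J before reaching 0 °C.
Of that, 0.3372·2090·7.338 = 5171.4 J goes to bring the ice to 0 °C, leaving 11030 J.
Melting all 0.3372 kg of ice would need 0.3372·334000 = 112625 J.
11030 J < 112625 J, so only part of the ice melts and the system sits at 0 °C.
Mass melted = 11030/334000 ≈ 0.03302 kg.

m_melted ≈ 0.033 kg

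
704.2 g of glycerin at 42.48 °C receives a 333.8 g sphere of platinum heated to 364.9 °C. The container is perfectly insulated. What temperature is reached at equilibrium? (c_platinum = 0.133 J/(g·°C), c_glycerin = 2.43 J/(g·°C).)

Conservation of energy gives ΣQ = 0:
333.8*0.133*(T − 364.9) + 704.2*2.43*(T − 42.48) = 0
44.4(T − 364.9) + 1711.2(T − 42.48) = 0
(44.4 + 1711.2) T = 44.4*364.9 + 1711.2*42.48
T = 88892 / 1755.6 = 50.6 °C

T_f ≈ 50.6 °C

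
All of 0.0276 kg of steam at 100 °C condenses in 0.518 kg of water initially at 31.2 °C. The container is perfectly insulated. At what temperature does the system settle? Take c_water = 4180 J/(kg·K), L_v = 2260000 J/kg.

T_f ≈ 62.0 °C

Net heat exchanged in the isolated system is zero:
steam→water at 100 °C releases m L_v = 0.0276·2260000 = 62376
  condensate cools 100→T: 0.0276·4180·(T − 100) = 115.37(T − 100)
  water warms: 0.518·4180·(T − 31.2) = 2165.2(T − 31.2)
2280.6 T = 62376 + 11537 + 67555 = 141468
T ≈ 62.03 °C, under the boiling point, so the assumption holds.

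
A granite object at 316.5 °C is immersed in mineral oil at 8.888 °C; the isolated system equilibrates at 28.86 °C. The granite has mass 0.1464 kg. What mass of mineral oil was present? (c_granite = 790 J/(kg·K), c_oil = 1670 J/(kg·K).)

m ≈ 0.997 kg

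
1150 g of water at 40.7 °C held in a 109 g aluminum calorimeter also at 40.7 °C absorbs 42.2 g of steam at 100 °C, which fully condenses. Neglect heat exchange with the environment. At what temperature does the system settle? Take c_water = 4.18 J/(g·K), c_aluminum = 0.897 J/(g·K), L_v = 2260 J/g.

T_f ≈ 61.5 °C

Net heat exchanged in the isolated system is zero:
condense steam: −42.2×2260 = −95372
  condensed water 100 °C→T: 176.4(T − 100)
  water warms: 1150×4.18×(T − 40.7) = 4807(T − 40.7)
  cup: 97.77(T − 40.7)
5081.2 T = 95372 + 17640 + 199624 = 312636
T ≈ 61.53 °C, under the boiling point, so the assumption holds.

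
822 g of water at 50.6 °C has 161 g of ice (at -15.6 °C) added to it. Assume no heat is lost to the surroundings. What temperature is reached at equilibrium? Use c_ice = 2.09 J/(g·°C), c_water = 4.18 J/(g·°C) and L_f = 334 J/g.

T_f ≈ 27.9 °C

Conservation of energy gives ΣQ = 0:
warm ice to 0 °C: 161·2.09·(0 − (-15.6)) = 5249.2
  melt ice: 161·334 = 53774
  warm the meltwater: 672.98 T
  water cools: 822·4.18·(T − 50.6) = 3436(T − 50.6)
4108.9 T = 173860 − 59023 = 114836
T ≈ 27.95 °C (positive, so assuming full melt was valid).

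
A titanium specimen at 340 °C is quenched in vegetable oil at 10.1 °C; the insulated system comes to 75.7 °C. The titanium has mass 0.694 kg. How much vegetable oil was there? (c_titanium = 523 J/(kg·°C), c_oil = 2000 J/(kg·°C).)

Setting the total heat transfer to zero:
0.694·523·(75.7 − 340) + m·2000·(75.7 − 10.1) = 0
131200 m = 95931
m = 95931/131200 ≈ 0.7312 kg

m ≈ 0.731 kg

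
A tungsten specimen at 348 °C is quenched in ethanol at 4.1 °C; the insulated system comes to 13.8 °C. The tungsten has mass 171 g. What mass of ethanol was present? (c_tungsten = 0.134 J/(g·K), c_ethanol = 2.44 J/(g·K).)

m ≈ 324 g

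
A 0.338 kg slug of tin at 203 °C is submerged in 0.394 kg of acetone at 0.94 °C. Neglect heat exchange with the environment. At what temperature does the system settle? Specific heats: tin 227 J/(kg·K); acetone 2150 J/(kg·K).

Set heat shed by the hot body equal to heat absorbed by the cold body:
0.338×227×(203 − T) = 0.394×2150×(T − 0.94)
76.73(203 − T) = 847.1(T − 0.94)
923.83 T = 16372  ⇒  T ≈ 17.72 °C

T_f ≈ 17.7 °C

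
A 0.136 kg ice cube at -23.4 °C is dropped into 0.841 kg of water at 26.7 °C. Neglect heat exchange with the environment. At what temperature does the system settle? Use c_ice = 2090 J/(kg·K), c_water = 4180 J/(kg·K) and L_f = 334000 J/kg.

Sum of m c ΔT and latent-heat terms is zero:
ice -23.4→0 °C: 0.136·2090·23.4 = 6651.2
  latent heat to melt: 0.136·334000 = 45424
  warm the meltwater: 568.48 T
  water cools: 0.841·4180·(T − 26.7) = 3515.4(T − 26.7)
4083.9 T = 93861 − 52075 = 41785
T ≈ 10.23 °C (positive, so assuming full melt was valid).

T_f ≈ 10.2 °C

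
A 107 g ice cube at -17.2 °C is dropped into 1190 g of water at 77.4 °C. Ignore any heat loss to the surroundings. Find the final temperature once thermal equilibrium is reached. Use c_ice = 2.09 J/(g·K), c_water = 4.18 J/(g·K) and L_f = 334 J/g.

Sum of m c ΔT and latent-heat terms is zero:
warm ice to 0 °C: 107×2.09×(0 − (-17.2)) = 3846.4
  melt ice: 107×334 = 35738
  warm the meltwater: 447.26 T
  water cools: 1190×4.18×(T − 77.4) = 4974.2(T − 77.4)
5421.5 T = 385003 − 39584 = 345419
T ≈ 63.71 °C. Since T > 0 °C, the all-ice-melts assumption holds.

T_f ≈ 63.7 °C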